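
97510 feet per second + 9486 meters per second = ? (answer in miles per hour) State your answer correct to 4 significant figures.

97510 ft/s = 66484.1 mph and 9486 m/s = 21219.6 mph.
66484.1 + 21219.6 ≈ 87700 mph.

87700 mph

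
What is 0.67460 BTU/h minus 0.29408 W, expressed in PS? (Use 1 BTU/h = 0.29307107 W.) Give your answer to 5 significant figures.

0.67460 BTU/h = 0.000268805 PS and 0.29408 W = 0.000399838 PS.
0.000268805 − 0.000399838 ≈ -0.00013103 PS.

-0.00013103 metric horsepower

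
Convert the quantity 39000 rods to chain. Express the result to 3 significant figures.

1 rod = 0.250000 chains.
Thus 39000 × 0.250000 ≈ 9750 chain.

9750 chain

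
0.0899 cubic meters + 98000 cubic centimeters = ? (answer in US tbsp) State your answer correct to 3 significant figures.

0.0899 m³ = 6079.76 US tbsp and 98000 cm³ = 6627.55 US tbsp.
6079.76 + 6627.55 ≈ 12700 US tbsp.

12700 US tablespoons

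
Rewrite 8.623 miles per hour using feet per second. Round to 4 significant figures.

1 mph = 1.46667 feet per second.
Then 8.623 × 1.46667 ≈ 12.65 ft/s.

12.65 feet per second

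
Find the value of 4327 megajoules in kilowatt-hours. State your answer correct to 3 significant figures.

1200 kWh

1 MJ = 0.277778 kWh.
Thus 4327 × 0.277778 ≈ 1200 kWh.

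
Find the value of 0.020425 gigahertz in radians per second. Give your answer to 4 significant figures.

1 GHz = 6.28319 × 10^9 radians per second.
0.020425 × 6.28319 × 10^9 ≈ 1.283 × 10^8 rad/s.

1.283 × 10^8 rad/s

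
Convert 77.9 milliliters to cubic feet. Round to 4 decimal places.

1 milliliter = 3.53147e-5 ft³.
So 77.9 × 3.53147e-5 ≈ 0.0028 ft³.

0.0028 cubic feet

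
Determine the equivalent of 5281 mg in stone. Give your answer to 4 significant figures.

1 milligram = 1.57473e-7 stone.
Then 5281 × 1.57473e-7 ≈ 0.0008316 st.

0.0008316 stone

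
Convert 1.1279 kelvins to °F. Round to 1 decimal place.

-457.6 degrees Fahrenheit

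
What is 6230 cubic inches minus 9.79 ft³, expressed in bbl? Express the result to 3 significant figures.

6230 in³ = 0.642136 bbl and 9.79 ft³ = 1.74367 bbl.
0.642136 − 1.74367 ≈ -1.10 bbl.

-1.10 bbl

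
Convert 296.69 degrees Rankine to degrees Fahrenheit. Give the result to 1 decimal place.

°R = °F + 459.67.
Applying the formula gives -163.0 °F.

-163.0 degrees Fahrenheit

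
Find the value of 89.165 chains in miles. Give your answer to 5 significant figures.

1.1146 mi

1 chain = 0.0125000 miles.
Then 89.165 × 0.0125000 ≈ 1.1146 mi.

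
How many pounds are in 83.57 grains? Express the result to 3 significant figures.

0.0119 lb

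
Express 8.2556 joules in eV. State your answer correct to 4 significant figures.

1 J = 6.24151e+18 eV.
Then 8.2556 × 6.24151e+18 ≈ 5.153e+19 eV.

5.153e+19 eV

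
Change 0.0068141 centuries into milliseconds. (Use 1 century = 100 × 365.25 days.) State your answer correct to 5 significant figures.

2.1504e+10 milliseconds

1 century = 3.15576e+12 ms.
Thus 0.0068141 × 3.15576e+12 ≈ 2.1504e+10 ms.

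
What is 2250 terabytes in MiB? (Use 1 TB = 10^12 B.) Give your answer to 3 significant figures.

2.15 × 10^9 MiB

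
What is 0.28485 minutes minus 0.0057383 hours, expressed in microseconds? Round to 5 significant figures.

0.28485 min = 1.70910e+7 μs and 0.0057383 h = 2.06579e+7 μs.
1.70910e+7 − 2.06579e+7 ≈ -3.5669e+6 μs.

-3.5669e+6 microseconds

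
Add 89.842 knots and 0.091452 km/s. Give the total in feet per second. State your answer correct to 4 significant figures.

451.7 ft/s

89.842 kn = 151.636 ft/s and 0.091452 km/s = 300.039 ft/s.
151.636 + 300.039 ≈ 451.7 ft/s.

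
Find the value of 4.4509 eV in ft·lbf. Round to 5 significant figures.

1 electronvolt = 1.181705e-19 foot-pounds.
Then 4.4509 × 1.181705e-19 ≈ 5.2597e-19 ft·lbf.

5.2597e-19 ft·lbf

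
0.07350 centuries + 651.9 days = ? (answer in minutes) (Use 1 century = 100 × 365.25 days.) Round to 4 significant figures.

4.805e+6 min

0.07350 century = 3.86581e+6 min and 651.9 d = 938736 min.
3.86581e+6 + 938736 ≈ 4.805e+6 min.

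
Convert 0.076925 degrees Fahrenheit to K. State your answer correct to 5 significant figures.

255.41 kelvins

K = (°F + 459.67) × 5/9.
Applying the formula gives 255.41 K.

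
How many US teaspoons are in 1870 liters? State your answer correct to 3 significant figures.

1 liter = 202.884 US teaspoons.
Then 1870 × 202.884 ≈ 379000 US tsp.

379000 US teaspoons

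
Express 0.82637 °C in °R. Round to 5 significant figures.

493.16 °R

°R = (°C + 273.15) × 9/5.
Applying the formula gives 493.16 °R.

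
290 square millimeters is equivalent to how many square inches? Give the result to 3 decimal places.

1 mm² = 0.001550003 in².
Then 290 × 0.001550003 ≈ 0.450 in².

0.450 in²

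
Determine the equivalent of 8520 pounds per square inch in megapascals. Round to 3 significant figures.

58.7 MPa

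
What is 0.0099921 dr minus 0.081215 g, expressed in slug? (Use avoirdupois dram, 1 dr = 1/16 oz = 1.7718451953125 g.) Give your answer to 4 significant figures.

-4.352e-6 slug

0.0099921 dr = 1.21314e-6 slug and 0.081215 g = 5.56500e-6 slug.
1.21314e-6 − 5.56500e-6 ≈ -4.352e-6 slug.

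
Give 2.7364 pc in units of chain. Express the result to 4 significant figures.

4.197 × 10^15 chain

1 pc = 1.53388 × 10^15 chain.
Then 2.7364 × 1.53388 × 10^15 ≈ 4.197 × 10^15 chain.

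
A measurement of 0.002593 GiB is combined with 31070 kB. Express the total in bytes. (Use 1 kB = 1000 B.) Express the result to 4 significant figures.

3.385e+7 B

0.002593 GiB = 2.78421e+6 B and 31070 kB = 3.10700e+7 B.
2.78421e+6 + 3.10700e+7 ≈ 3.385e+7 B.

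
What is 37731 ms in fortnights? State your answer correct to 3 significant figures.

1 millisecond = 8.26720 × 10^-10 fortnight.
So 37731 × 8.26720 × 10^-10 ≈ 3.12 × 10^-5 fortnight.

3.12 × 10^-5 fortnights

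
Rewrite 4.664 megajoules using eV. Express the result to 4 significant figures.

2.911e+25 eV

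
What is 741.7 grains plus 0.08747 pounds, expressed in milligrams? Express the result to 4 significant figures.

87740 milligrams

741.7 gr = 48061.4 mg and 0.08747 lb = 39675.7 mg.
48061.4 + 39675.7 ≈ 87740 mg.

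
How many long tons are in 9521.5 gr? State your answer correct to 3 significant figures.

0.000607 long tons

1 gr = 6.37755 × 10^-8 long tons.
So 9521.5 × 6.37755 × 10^-8 ≈ 0.000607 long ton.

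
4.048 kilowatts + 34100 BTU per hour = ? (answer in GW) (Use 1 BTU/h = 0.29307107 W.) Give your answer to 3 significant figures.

4.048 kW = 4.04800e-6 GW and 34100 BTU/h = 9.99372e-6 GW.
4.04800e-6 + 9.99372e-6 ≈ 1.40e-5 GW.

1.40e-5 gigawatts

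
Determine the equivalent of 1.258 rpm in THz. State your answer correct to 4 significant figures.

2.097 × 10^-14 THz

1 revolution per minute = 1.66667 × 10^-14 THz.
Thus 1.258 × 1.66667 × 10^-14 ≈ 2.097 × 10^-14 THz.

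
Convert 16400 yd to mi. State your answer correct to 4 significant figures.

1 yard = 0.000568182 miles.
So 16400 × 0.000568182 ≈ 9.318 mi.

9.318 miles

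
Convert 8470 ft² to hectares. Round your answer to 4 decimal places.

0.0787 ha

1 square foot = 9.29030 × 10^-6 hectares.
So 8470 × 9.29030 × 10^-6 ≈ 0.0787 ha.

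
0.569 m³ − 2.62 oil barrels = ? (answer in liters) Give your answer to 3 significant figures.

152 liters

0.569 m³ = 569.000 L and 2.62 bbl = 416.547 L.
569.000 − 416.547 ≈ 152 L.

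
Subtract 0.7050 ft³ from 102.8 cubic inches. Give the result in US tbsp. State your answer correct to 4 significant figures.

-1236 US tablespoons

102.8 in³ = 113.926 US tbsp and 0.7050 ft³ = 1350.08 US tbsp.
113.926 − 1350.08 ≈ -1236 US tbsp.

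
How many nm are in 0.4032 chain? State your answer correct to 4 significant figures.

1 chain = 2.01168 × 10^10 nm.
Then 0.4032 × 2.01168 × 10^10 ≈ 8.111 × 10^9 nm.

8.111 × 10^9 nm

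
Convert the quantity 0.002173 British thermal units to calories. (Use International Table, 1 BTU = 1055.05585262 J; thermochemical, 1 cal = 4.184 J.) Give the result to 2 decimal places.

0.55 calories

1 BTU = 252.164 calories.
0.002173 × 252.164 ≈ 0.55 cal.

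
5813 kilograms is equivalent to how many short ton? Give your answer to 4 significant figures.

1 kilogram = 0.00110231 short ton.
Then 5813 × 0.00110231 ≈ 6.408 short ton.

6.408 short ton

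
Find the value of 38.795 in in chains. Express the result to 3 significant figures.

0.0490 chain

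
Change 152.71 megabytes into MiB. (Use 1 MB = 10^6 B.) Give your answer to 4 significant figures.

1 MB = 0.953674 mebibytes.
Thus 152.71 × 0.953674 ≈ 145.6 MiB.

145.6 mebibytes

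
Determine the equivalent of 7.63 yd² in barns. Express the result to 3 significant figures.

1 yd² = 8.36127e+27 barn.
So 7.63 × 8.36127e+27 ≈ 6.38e+28 barn.

6.38e+28 barns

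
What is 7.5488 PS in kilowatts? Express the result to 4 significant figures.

1 metric horsepower = 0.735499 kilowatts.
Then 7.5488 × 0.735499 ≈ 5.552 kW.

5.552 kilowatts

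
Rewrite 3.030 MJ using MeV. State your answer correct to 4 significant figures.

1 megajoule = 6.24151 × 10^18 MeV.
Thus 3.030 × 6.24151 × 10^18 ≈ 1.891 × 10^19 MeV.

1.891 × 10^19 MeV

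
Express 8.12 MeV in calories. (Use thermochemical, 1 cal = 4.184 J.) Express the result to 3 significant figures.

3.11e-13 calories

1 megaelectronvolt = 3.82929e-14 cal.
So 8.12 × 3.82929e-14 ≈ 3.11e-13 cal.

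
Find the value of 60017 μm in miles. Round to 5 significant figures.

3.7293 × 10^-5 mi

1 micrometer = 6.21371 × 10^-10 mi.
So 60017 × 6.21371 × 10^-10 ≈ 3.7293 × 10^-5 mi.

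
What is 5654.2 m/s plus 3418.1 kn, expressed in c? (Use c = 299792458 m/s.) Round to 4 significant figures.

2.473e-5 c

5654.2 m/s = 1.88604e-5 c and 3418.1 kn = 5.86547e-6 c.
1.88604e-5 + 5.86547e-6 ≈ 2.473e-5 c.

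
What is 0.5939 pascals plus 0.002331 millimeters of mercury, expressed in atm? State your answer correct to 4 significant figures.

8.928e-6 atm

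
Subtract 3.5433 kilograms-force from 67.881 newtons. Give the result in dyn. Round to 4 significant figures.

67.881 N = 6.78810 × 10^6 dyn and 3.5433 kgf = 3.47479 × 10^6 dyn.
6.78810 × 10^6 − 3.47479 × 10^6 ≈ 3.313 × 10^6 dyn.

3.313 × 10^6 dynes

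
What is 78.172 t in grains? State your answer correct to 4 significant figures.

1.206 × 10^9 gr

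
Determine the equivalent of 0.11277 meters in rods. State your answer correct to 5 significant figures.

0.022423 rod

1 m = 0.198839 rod.
So 0.11277 × 0.198839 ≈ 0.022423 rod.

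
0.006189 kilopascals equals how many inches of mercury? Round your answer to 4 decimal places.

0.0018 inches of mercury

1 kilopascal = 0.295300 inches of mercury.
Thus 0.006189 × 0.295300 ≈ 0.0018 inHg.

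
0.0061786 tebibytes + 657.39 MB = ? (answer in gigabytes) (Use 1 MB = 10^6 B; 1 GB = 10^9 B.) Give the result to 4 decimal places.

7.4508 GB

0.0061786 TiB = 6.79344 GB and 657.39 MB = 0.657390 GB.
6.79344 + 0.657390 ≈ 7.4508 GB.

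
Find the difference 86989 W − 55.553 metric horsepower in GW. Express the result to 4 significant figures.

4.613 × 10^-5 GW

86989 W = 8.69890 × 10^-5 GW and 55.553 PS = 4.08592 × 10^-5 GW.
8.69890 × 10^-5 − 4.08592 × 10^-5 ≈ 4.613 × 10^-5 GW.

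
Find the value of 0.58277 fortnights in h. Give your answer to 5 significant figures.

195.81 h

1 fortnight = 336.000 h.
Thus 0.58277 × 336.000 ≈ 195.81 h.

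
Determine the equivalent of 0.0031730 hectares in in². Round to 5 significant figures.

49182 in²

1 ha = 1.550003 × 10^7 in².
Thus 0.0031730 × 1.550003 × 10^7 ≈ 49182 in².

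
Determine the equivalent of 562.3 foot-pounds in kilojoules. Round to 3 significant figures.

1 ft·lbf = 0.00135582 kJ.
562.3 × 0.00135582 ≈ 0.762 kJ.

0.762 kilojoules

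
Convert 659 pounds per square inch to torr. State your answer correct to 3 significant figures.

1 psi = 51.7149 torr.
So 659 × 51.7149 ≈ 34100 torr.

34100 torr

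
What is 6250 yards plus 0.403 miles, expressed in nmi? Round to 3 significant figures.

6250 yd = 3.08585 nmi and 0.403 mi = 0.350197 nmi.
3.08585 + 0.350197 ≈ 3.44 nmi.

3.44 nmi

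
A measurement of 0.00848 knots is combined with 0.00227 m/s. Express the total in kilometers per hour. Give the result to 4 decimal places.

0.0239 kilometers per hour

0.00848 kn = 0.0157050 km/h and 0.00227 m/s = 0.00817200 km/h.
0.0157050 + 0.00817200 ≈ 0.0239 km/h.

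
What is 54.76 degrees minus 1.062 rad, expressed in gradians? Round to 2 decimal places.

54.76 ° = 60.8444 grad and 1.062 rad = 67.6090 grad.
60.8444 − 67.6090 ≈ -6.76 grad.

-6.76 grad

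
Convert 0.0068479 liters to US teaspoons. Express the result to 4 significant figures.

1.389 US tsp

1 L = 202.884 US tsp.
Then 0.0068479 × 202.884 ≈ 1.389 US tsp.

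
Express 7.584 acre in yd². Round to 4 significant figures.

36710 square yards

1 acre = 4840.00 yd².
Then 7.584 × 4840.00 ≈ 36710 yd².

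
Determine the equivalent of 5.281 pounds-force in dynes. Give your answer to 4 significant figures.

2.349e+6 dyn

1 pound-force = 444822 dyn.
So 5.281 × 444822 ≈ 2.349e+6 dyn.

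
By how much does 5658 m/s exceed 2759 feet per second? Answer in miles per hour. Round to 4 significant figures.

5658 m/s = 12656.6 mph and 2759 ft/s = 1881.14 mph.
12656.6 − 1881.14 ≈ 10780 mph.

10780 mph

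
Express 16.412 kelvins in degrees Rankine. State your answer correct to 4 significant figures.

29.54 °R

°R = K × 9/5.
Applying the formula gives 29.54 °R.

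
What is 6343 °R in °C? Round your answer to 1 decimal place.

3250.7 °C

°R = (°C + 273.15) × 9/5.
Applying the formula gives 3250.7 °C.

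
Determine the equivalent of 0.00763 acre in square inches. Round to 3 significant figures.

1 acre = 6.27264 × 10^6 in².
0.00763 × 6.27264 × 10^6 ≈ 47900 in².

47900 in²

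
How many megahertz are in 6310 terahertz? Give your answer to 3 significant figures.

6.31 × 10^9 megahertz

1 THz = 1.00000 × 10^6 MHz.
Thus 6310 × 1.00000 × 10^6 ≈ 6.31 × 10^9 MHz.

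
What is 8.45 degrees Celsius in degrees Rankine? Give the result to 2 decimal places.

°R = (°C + 273.15) × 9/5.
Applying the formula gives 506.88 °R.

506.88 °R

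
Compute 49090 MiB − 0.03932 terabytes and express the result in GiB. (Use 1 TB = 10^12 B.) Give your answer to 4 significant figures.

49090 MiB = 47.9395 GiB and 0.03932 TB = 36.6196 GiB.
47.9395 − 36.6196 ≈ 11.32 GiB.

11.32 gibibytes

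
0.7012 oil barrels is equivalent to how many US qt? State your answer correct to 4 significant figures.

117.8 US quarts

1 bbl = 168.000 US qt.
So 0.7012 × 168.000 ≈ 117.8 US qt.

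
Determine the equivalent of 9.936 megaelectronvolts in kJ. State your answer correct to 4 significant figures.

1.592e-15 kJ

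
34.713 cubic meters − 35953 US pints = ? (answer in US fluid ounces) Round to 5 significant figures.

34.713 m³ = 1.17379e+6 US fl oz and 35953 US pt = 575248 US fl oz.
1.17379e+6 − 575248 ≈ 598540 US fl oz.

598540 US fluid ounces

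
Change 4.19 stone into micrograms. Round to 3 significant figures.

1 stone = 6.35029e+9 μg.
So 4.19 × 6.35029e+9 ≈ 2.66e+10 μg.

2.66e+10 μg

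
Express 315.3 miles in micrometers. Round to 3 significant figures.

5.07e+11 micrometers

1 mile = 1.60934e+9 μm.
315.3 × 1.60934e+9 ≈ 5.07e+11 μm.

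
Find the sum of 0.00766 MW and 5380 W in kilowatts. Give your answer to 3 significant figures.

0.00766 MW = 7.66000 kW and 5380 W = 5.38000 kW.
7.66000 + 5.38000 ≈ 13.0 kW.

13.0 kW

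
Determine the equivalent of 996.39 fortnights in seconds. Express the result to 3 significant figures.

1.21 × 10^9 s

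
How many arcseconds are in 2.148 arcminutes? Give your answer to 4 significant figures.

1 arcmin = 60.0000 arcseconds.
So 2.148 × 60.0000 ≈ 128.9 arcsec.

128.9 arcsec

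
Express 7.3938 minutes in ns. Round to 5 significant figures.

4.4363 × 10^11 nanoseconds

1 minute = 6.00000 × 10^10 nanoseconds.
So 7.3938 × 6.00000 × 10^10 ≈ 4.4363 × 10^11 ns.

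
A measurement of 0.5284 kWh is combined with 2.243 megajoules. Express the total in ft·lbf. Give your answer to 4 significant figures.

3.057e+6 ft·lbf

0.5284 kWh = 1.40302e+6 ft·lbf and 2.243 MJ = 1.65435e+6 ft·lbf.
1.40302e+6 + 1.65435e+6 ≈ 3.057e+6 ft·lbf.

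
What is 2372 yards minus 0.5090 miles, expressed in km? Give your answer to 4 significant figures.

1.350 km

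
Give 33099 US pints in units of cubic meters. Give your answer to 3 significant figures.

1 US pt = 0.000473176 cubic meters.
33099 × 0.000473176 ≈ 15.7 m³.

15.7 m³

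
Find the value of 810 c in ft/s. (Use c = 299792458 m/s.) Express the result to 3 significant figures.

1 speed of light = 9.83571 × 10^8 ft/s.
810 × 9.83571 × 10^8 ≈ 7.97 × 10^11 ft/s.

7.97 × 10^11 ft/s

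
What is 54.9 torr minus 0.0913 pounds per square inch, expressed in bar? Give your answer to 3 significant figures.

0.0669 bar

54.9 torr = 0.0731940 bar and 0.0913 psi = 0.00629491 bar.
0.0731940 − 0.00629491 ≈ 0.0669 bar.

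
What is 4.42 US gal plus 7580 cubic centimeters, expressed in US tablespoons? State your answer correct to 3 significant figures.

1640 US tbsp

4.42 US gal = 1131.52 US tbsp and 7580 cm³ = 512.621 US tbsp.
1131.52 + 512.621 ≈ 1640 US tbsp.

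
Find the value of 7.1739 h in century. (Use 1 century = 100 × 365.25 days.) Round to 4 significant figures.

1 h = 1.14077e-6 century.
So 7.1739 × 1.14077e-6 ≈ 8.184e-6 century.

8.184e-6 centuries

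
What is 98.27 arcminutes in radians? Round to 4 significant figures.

0.02859 radians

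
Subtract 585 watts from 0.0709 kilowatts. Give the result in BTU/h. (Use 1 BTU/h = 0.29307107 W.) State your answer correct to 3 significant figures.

0.0709 kW = 241.921 BTU/h and 585 W = 1996.10 BTU/h.
241.921 − 1996.10 ≈ -1750 BTU/h.

-1750 BTU/h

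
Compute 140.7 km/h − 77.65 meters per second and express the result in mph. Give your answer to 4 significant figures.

-86.27 miles per hour

140.7 km/h = 87.4269 mph and 77.65 m/s = 173.698 mph.
87.4269 − 173.698 ≈ -86.27 mph.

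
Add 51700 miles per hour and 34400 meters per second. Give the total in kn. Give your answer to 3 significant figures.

51700 mph = 44926.1 kn and 34400 m/s = 66868.3 kn.
44926.1 + 66868.3 ≈ 112000 kn.

112000 knots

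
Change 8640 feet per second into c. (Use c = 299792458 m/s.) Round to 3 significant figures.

8.78e-6 times the speed of light

1 foot per second = 1.01670e-9 c.
8640 × 1.01670e-9 ≈ 8.78e-6 c.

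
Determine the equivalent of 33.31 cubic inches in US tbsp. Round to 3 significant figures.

36.9 US tbsp

1 cubic inch = 1.10823 US tbsp.
So 33.31 × 1.10823 ≈ 36.9 US tbsp.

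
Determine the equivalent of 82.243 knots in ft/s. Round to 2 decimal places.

1 kn = 1.68781 ft/s.
82.243 × 1.68781 ≈ 138.81 ft/s.

138.81 feet per second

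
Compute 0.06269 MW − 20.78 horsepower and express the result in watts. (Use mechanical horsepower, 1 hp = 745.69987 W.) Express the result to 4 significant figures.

47190 watts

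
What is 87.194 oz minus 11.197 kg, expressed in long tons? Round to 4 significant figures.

-0.008587 long ton

87.194 oz = 0.00243287 long ton and 11.197 kg = 0.0110202 long ton.
0.00243287 − 0.0110202 ≈ -0.008587 long ton.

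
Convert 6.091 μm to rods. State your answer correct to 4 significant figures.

1 micrometer = 1.98839 × 10^-7 rod.
6.091 × 1.98839 × 10^-7 ≈ 1.211 × 10^-6 rod.

1.211 × 10^-6 rods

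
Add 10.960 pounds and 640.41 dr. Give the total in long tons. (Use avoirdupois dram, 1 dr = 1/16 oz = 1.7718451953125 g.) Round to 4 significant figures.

10.960 lb = 0.00489286 long ton and 640.41 dr = 0.00111679 long ton.
0.00489286 + 0.00111679 ≈ 0.006010 long ton.

0.006010 long tons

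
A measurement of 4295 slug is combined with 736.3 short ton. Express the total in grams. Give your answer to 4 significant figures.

7.306e+8 g

4295 slug = 6.26808e+7 g and 736.3 short ton = 6.67960e+8 g.
6.26808e+7 + 6.67960e+8 ≈ 7.306e+8 g.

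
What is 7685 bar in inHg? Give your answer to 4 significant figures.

226900 inches of mercury

1 bar = 29.5300 inches of mercury.
Thus 7685 × 29.5300 ≈ 226900 inHg.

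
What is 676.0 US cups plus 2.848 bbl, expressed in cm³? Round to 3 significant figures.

676.0 US cup = 159934 cm³ and 2.848 bbl = 452796 cm³.
159934 + 452796 ≈ 613000 cm³.

613000 cubic centimeters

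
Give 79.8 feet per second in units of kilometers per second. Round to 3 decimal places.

0.024 kilometers per second

1 ft/s = 0.000304800 km/s.
79.8 × 0.000304800 ≈ 0.024 km/s.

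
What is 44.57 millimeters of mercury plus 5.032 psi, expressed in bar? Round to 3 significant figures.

0.406 bar

44.57 mmHg = 0.0594218 bar and 5.032 psi = 0.346944 bar.
0.0594218 + 0.346944 ≈ 0.406 bar.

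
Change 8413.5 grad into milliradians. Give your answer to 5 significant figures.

1 grad = 15.7080 milliradians.
So 8413.5 × 15.7080 ≈ 132160 mrad.

132160 mrad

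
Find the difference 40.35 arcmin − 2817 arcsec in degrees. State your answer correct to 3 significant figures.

40.35 arcmin = 0.672500 ° and 2817 arcsec = 0.782500 °.
0.672500 − 0.782500 ≈ -0.110 °.

-0.110 °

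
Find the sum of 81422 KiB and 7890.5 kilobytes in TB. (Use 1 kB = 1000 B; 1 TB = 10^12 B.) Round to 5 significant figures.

9.1267 × 10^-5 terabytes

81422 KiB = 8.33761 × 10^-5 TB and 7890.5 kB = 7.89050 × 10^-6 TB.
8.33761 × 10^-5 + 7.89050 × 10^-6 ≈ 9.1267 × 10^-5 TB.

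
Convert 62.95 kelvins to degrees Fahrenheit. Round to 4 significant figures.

K = (°F + 459.67) × 5/9.
Applying the formula gives -346.4 °F.

-346.4 degrees Fahrenheit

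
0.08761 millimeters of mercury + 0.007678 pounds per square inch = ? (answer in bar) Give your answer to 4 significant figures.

0.08761 mmHg = 0.000116804 bar and 0.007678 psi = 0.000529379 bar.
0.000116804 + 0.000529379 ≈ 0.0006462 bar.

0.0006462 bar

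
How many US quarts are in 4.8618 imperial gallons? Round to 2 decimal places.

1 imp gal = 4.80380 US quarts.
Thus 4.8618 × 4.80380 ≈ 23.36 US qt.

23.36 US quarts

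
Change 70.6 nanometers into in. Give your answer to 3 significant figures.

1 nm = 3.93701e-8 in.
70.6 × 3.93701e-8 ≈ 2.78e-6 in.

2.78e-6 inches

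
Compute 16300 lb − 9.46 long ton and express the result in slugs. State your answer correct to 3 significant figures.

16300 lb = 506.619 slug and 9.46 long ton = 658.618 slug.
506.619 − 658.618 ≈ -152 slug.

-152 slugs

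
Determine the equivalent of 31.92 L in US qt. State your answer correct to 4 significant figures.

1 L = 1.05669 US qt.
So 31.92 × 1.05669 ≈ 33.73 US qt.

33.73 US quarts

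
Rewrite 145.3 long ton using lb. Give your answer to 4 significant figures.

1 long ton = 2240.00 pounds.
Thus 145.3 × 2240.00 ≈ 325500 lb.

325500 lb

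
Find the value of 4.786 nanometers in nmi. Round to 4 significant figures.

1 nanometer = 5.39957 × 10^-13 nautical miles.
Then 4.786 × 5.39957 × 10^-13 ≈ 2.584 × 10^-12 nmi.

2.584 × 10^-12 nautical miles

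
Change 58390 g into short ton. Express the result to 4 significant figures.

0.06436 short tons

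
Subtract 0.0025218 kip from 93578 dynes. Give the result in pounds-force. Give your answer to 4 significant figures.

-2.311 lbf

93578 dyn = 0.210372 lbf and 0.0025218 kip = 2.52180 lbf.
0.210372 − 2.52180 ≈ -2.311 lbf.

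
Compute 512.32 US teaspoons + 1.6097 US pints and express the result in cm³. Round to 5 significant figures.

512.32 US tsp = 2525.19 cm³ and 1.6097 US pt = 761.672 cm³.
2525.19 + 761.672 ≈ 3286.9 cm³.

3286.9 cm³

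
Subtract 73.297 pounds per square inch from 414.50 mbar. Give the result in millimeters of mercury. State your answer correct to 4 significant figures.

-3480 mmHg

414.50 mbar = 310.901 mmHg and 73.297 psi = 3790.55 mmHg.
310.901 − 3790.55 ≈ -3480 mmHg.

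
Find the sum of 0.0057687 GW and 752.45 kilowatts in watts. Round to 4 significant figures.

6.521e+6 W

0.0057687 GW = 5.76870e+6 W and 752.45 kW = 752450 W.
5.76870e+6 + 752450 ≈ 6.521e+6 W.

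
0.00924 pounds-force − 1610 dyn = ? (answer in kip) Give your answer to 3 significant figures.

5.62 × 10^-6 kip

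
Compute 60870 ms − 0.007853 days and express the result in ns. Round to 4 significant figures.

60870 ms = 6.08700e+10 ns and 0.007853 d = 6.78499e+11 ns.
6.08700e+10 − 6.78499e+11 ≈ -6.176e+11 ns.

-6.176e+11 nanoseconds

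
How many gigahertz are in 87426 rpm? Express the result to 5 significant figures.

1 revolution per minute = 1.66667e-11 GHz.
87426 × 1.66667e-11 ≈ 1.4571e-6 GHz.

1.4571e-6 GHz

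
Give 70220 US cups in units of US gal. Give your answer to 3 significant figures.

1 US cup = 0.0625000 US gallons.
So 70220 × 0.0625000 ≈ 4390 US gal.

4390 US gallons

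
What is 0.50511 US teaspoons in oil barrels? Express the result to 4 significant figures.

1.566e-5 bbl

1 US tsp = 3.10020e-5 bbl.
0.50511 × 3.10020e-5 ≈ 1.566e-5 bbl.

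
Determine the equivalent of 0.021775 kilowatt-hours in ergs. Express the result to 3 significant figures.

1 kWh = 3.60000e+13 ergs.
So 0.021775 × 3.60000e+13 ≈ 7.84e+11 erg.

7.84e+11 erg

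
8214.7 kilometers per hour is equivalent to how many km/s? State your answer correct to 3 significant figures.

2.28 kilometers per second

1 kilometer per hour = 0.000277778 km/s.
So 8214.7 × 0.000277778 ≈ 2.28 km/s.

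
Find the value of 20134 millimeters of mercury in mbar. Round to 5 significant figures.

1 millimeter of mercury = 1.33322 mbar.
So 20134 × 1.33322 ≈ 26843 mbar.

26843 millibar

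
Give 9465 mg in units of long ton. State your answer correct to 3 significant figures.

9.32e-6 long tons

1 mg = 9.84207e-10 long ton.
9465 × 9.84207e-10 ≈ 9.32e-6 long ton.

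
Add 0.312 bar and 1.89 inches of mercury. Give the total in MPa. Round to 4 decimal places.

0.0376 megapascals

0.312 bar = 0.0312000 MPa and 1.89 inHg = 0.00640027 MPa.
0.0312000 + 0.00640027 ≈ 0.0376 MPa.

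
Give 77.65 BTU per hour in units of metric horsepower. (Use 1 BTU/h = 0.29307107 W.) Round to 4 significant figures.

0.03094 PS

1 BTU per hour = 0.000398466 metric horsepower.
Thus 77.65 × 0.000398466 ≈ 0.03094 PS.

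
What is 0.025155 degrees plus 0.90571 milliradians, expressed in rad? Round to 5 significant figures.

0.0013447 radians

0.025155 ° = 0.000439038 rad and 0.90571 mrad = 0.000905710 rad.
0.000439038 + 0.000905710 ≈ 0.0013447 rad.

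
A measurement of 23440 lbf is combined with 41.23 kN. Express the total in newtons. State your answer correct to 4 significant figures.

23440 lbf = 104266 N and 41.23 kN = 41230.0 N.
104266 + 41230.0 ≈ 145500 N.

145500 newtons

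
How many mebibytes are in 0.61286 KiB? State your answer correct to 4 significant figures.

0.0005985 mebibytes

1 KiB = 0.0009765625 mebibytes.
0.61286 × 0.0009765625 ≈ 0.0005985 MiB.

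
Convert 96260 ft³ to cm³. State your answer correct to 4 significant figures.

1 cubic foot = 28316.8 cubic centimeters.
Then 96260 × 28316.8 ≈ 2.726 × 10^9 cm³.

2.726 × 10^9 cm³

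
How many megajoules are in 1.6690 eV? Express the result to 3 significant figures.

1 electronvolt = 1.60218 × 10^-25 MJ.
So 1.6690 × 1.60218 × 10^-25 ≈ 2.67 × 10^-25 MJ.

2.67 × 10^-25 MJ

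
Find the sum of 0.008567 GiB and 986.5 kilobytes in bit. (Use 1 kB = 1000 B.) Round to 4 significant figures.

8.148e+7 bit

0.008567 GiB = 7.35900e+7 bit and 986.5 kB = 7.89200e+6 bit.
7.35900e+7 + 7.89200e+6 ≈ 8.148e+7 bit.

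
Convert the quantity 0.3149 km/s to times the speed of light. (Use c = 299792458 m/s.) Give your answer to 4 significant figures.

1 kilometer per second = 3.33564e-6 c.
Thus 0.3149 × 3.33564e-6 ≈ 1.050e-6 c.

1.050e-6 times the speed of light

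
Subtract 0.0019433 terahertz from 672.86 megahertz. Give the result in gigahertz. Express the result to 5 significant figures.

-1.2704 GHz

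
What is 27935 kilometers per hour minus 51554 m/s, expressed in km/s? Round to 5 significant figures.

-43.794 km/s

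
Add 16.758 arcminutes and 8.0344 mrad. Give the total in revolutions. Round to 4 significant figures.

0.002055 rev

16.758 arcmin = 0.000775833 rev and 8.0344 mrad = 0.00127871 rev.
0.000775833 + 0.00127871 ≈ 0.002055 rev.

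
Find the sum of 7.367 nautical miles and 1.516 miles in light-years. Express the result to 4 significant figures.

1.700e-12 ly

7.367 nmi = 1.44214e-12 ly and 1.516 mi = 2.57883e-13 ly.
1.44214e-12 + 2.57883e-13 ≈ 1.700e-12 ly.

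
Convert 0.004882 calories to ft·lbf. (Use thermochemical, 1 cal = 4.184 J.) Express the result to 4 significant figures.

0.01507 foot-pounds

1 calorie = 3.08596 ft·lbf.
Then 0.004882 × 3.08596 ≈ 0.01507 ft·lbf.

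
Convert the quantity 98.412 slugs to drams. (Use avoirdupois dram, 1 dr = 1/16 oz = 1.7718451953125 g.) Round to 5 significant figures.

1 slug = 8236.56 drams.
Then 98.412 × 8236.56 ≈ 810580 dr.

810580 drams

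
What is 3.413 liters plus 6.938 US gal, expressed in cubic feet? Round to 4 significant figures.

1.048 cubic feet

3.413 L = 0.120529 ft³ and 6.938 US gal = 0.927476 ft³.
0.120529 + 0.927476 ≈ 1.048 ft³.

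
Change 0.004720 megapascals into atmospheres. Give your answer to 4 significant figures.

0.04658 atmospheres

1 MPa = 9.86923 atm.
So 0.004720 × 9.86923 ≈ 0.04658 atm.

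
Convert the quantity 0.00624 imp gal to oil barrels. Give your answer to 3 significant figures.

0.000178 oil barrels

1 imp gal = 0.0285940 oil barrels.
So 0.00624 × 0.0285940 ≈ 0.000178 bbl.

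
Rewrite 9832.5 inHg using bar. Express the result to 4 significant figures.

1 inHg = 0.0338639 bar.
Thus 9832.5 × 0.0338639 ≈ 333.0 bar.

333.0 bar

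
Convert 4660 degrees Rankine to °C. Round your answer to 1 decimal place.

°R = (°C + 273.15) × 9/5.
Applying the formula gives 2315.7 °C.

2315.7 °C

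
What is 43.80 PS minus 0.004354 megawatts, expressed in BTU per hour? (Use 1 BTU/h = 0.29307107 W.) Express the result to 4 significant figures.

95070 BTU/h

43.80 PS = 109922 BTU/h and 0.004354 MW = 14856.5 BTU/h.
109922 − 14856.5 ≈ 95070 BTU/h.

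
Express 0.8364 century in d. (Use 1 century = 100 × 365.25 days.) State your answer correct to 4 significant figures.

1 century = 36525.0 days.
0.8364 × 36525.0 ≈ 30550 d.

30550 days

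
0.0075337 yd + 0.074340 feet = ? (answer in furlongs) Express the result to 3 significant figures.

0.0075337 yd = 3.42441 × 10^-5 furlong and 0.074340 ft = 0.000112636 furlong.
3.42441 × 10^-5 + 0.000112636 ≈ 0.000147 furlong.

0.000147 furlong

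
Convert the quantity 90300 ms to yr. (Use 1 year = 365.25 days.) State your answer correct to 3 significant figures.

1 ms = 3.16881 × 10^-11 yr.
Then 90300 × 3.16881 × 10^-11 ≈ 2.86 × 10^-6 yr.

2.86 × 10^-6 yr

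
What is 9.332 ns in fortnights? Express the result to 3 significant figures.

7.71e-15 fortnight

1 ns = 8.26720e-16 fortnights.
Thus 9.332 × 8.26720e-16 ≈ 7.71e-15 fortnight.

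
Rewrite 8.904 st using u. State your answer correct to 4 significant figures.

1 stone = 3.82424e+27 atomic mass units.
Thus 8.904 × 3.82424e+27 ≈ 3.405e+28 u.

3.405e+28 atomic mass units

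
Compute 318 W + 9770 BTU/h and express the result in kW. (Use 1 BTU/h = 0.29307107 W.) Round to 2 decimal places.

3.18 kilowatts

318 W = 0.318000 kW and 9770 BTU/h = 2.86330 kW.
0.318000 + 2.86330 ≈ 3.18 kW.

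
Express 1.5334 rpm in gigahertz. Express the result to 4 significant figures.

1 rpm = 1.66667e-11 GHz.
So 1.5334 × 1.66667e-11 ≈ 2.556e-11 GHz.

2.556e-11 GHz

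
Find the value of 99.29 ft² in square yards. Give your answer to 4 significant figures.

11.03 square yards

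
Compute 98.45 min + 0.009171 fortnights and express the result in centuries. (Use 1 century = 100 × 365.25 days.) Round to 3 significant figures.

98.45 min = 1.87182e-6 century and 0.009171 fortnight = 3.51524e-6 century.
1.87182e-6 + 3.51524e-6 ≈ 5.39e-6 century.

5.39e-6 centuries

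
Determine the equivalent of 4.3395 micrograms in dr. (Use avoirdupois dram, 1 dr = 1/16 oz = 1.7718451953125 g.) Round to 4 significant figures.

2.449e-6 drams

1 μg = 5.64383e-7 drams.
So 4.3395 × 5.64383e-7 ≈ 2.449e-6 dr.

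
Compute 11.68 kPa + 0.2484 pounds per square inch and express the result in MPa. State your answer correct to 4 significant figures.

0.01339 MPa

11.68 kPa = 0.0116800 MPa and 0.2484 psi = 0.00171266 MPa.
0.0116800 + 0.00171266 ≈ 0.01339 MPa.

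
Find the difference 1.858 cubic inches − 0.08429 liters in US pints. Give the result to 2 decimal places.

-0.11 US pints

1.858 in³ = 0.0643463 US pt and 0.08429 L = 0.178136 US pt.
0.0643463 − 0.178136 ≈ -0.11 US pt.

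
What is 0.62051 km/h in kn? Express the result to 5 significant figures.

0.33505 knots

1 km/h = 0.539957 knots.
Then 0.62051 × 0.539957 ≈ 0.33505 kn.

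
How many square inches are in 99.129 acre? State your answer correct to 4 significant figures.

1 acre = 6.27264 × 10^6 in².
99.129 × 6.27264 × 10^6 ≈ 6.218 × 10^8 in².

6.218 × 10^8 in²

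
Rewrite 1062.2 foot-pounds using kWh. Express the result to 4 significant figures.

1 ft·lbf = 3.76616 × 10^-7 kilowatt-hours.
Thus 1062.2 × 3.76616 × 10^-7 ≈ 0.0004000 kWh.

0.0004000 kWh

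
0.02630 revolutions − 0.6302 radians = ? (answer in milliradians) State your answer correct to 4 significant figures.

-465.0 mrad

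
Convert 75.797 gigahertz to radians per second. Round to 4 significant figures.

1 GHz = 6.28319e+9 rad/s.
Thus 75.797 × 6.28319e+9 ≈ 4.762e+11 rad/s.

4.762e+11 rad/s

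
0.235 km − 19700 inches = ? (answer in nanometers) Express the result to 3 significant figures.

0.235 km = 2.35000e+11 nm and 19700 in = 5.00380e+11 nm.
2.35000e+11 − 5.00380e+11 ≈ -2.65e+11 nm.

-2.65e+11 nm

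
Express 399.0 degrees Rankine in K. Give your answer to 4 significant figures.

221.7 K

°R = K × 9/5.
Applying the formula gives 221.7 K.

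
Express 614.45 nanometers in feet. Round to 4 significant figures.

1 nm = 3.28084e-9 feet.
614.45 × 3.28084e-9 ≈ 2.016e-6 ft.

2.016e-6 feet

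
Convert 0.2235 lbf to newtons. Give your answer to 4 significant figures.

0.9942 N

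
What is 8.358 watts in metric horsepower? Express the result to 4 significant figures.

1 watt = 0.00135962 metric horsepower.
So 8.358 × 0.00135962 ≈ 0.01136 PS.

0.01136 PS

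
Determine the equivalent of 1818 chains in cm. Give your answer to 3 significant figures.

3.66 × 10^6 cm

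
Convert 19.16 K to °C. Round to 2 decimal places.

K = °C + 273.15.
Applying the formula gives -253.99 °C.

-253.99 degrees Celsius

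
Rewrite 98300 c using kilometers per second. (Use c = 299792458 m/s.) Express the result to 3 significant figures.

2.95 × 10^10 kilometers per second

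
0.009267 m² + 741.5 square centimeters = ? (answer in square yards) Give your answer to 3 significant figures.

0.009267 m² = 0.0110832 yd² and 741.5 cm² = 0.0886827 yd².
0.0110832 + 0.0886827 ≈ 0.0998 yd².

0.0998 yd²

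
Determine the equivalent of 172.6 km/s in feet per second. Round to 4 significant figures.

1 km/s = 3280.84 ft/s.
Then 172.6 × 3280.84 ≈ 566300 ft/s.

566300 feet per second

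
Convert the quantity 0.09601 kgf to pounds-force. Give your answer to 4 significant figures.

1 kilogram-force = 2.20462 pounds-force.
So 0.09601 × 2.20462 ≈ 0.2117 lbf.

0.2117 lbf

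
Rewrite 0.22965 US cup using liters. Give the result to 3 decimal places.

0.054 liters

1 US cup = 0.236588 L.
Thus 0.22965 × 0.236588 ≈ 0.054 L.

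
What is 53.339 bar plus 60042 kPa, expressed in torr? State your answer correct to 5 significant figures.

490360 torr

53.339 bar = 40007.5 torr and 60042 kPa = 450352 torr.
40007.5 + 450352 ≈ 490360 torr.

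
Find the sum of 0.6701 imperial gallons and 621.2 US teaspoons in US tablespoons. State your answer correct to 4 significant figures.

413.1 US tablespoons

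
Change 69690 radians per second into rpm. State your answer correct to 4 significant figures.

1 radian per second = 9.54930 rpm.
So 69690 × 9.54930 ≈ 665500 rpm.

665500 rpm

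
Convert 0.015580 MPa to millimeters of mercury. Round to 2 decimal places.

1 megapascal = 7500.62 mmHg.
So 0.015580 × 7500.62 ≈ 116.86 mmHg.

116.86 mmHg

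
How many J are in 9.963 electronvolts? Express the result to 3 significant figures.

1.60e-18 J

1 electronvolt = 1.60218e-19 joules.
Thus 9.963 × 1.60218e-19 ≈ 1.60e-18 J.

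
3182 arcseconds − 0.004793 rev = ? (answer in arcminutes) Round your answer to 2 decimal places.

3182 arcsec = 53.0333 arcmin and 0.004793 rev = 103.529 arcmin.
53.0333 − 103.529 ≈ -50.50 arcmin.

-50.50 arcmin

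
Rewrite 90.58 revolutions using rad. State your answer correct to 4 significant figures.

1 rev = 6.28319 radians.
90.58 × 6.28319 ≈ 569.1 rad.

569.1 rad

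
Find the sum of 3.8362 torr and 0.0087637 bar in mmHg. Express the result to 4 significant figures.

10.41 mmHg

3.8362 torr = 3.83620 mmHg and 0.0087637 bar = 6.57331 mmHg.
3.83620 + 6.57331 ≈ 10.41 mmHg.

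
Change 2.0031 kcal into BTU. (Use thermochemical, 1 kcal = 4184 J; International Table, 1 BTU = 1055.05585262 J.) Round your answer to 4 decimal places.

7.9436 BTU

1 kilocalorie = 3.96567 BTU.
Then 2.0031 × 3.96567 ≈ 7.9436 BTU.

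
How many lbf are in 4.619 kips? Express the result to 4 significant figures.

1 kip = 1000.00 lbf.
4.619 × 1000.00 ≈ 4619 lbf.

4619 lbf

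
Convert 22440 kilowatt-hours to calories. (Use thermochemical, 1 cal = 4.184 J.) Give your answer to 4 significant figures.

1.931e+10 cal

1 kWh = 860421 cal.
22440 × 860421 ≈ 1.931e+10 cal.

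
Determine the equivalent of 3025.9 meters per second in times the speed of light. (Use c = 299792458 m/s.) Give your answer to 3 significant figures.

1.01e-5 times the speed of light

1 m/s = 3.33564e-9 c.
Thus 3025.9 × 3.33564e-9 ≈ 1.01e-5 c.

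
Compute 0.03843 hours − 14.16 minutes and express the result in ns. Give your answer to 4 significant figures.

0.03843 h = 1.38348e+11 ns and 14.16 min = 8.49600e+11 ns.
1.38348e+11 − 8.49600e+11 ≈ -7.113e+11 ns.

-7.113e+11 nanoseconds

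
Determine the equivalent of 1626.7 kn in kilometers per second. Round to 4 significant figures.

0.8368 kilometers per second

1 knot = 0.000514444 km/s.
Then 1626.7 × 0.000514444 ≈ 0.8368 km/s.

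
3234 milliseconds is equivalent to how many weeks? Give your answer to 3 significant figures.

5.35e-6 weeks

1 millisecond = 1.65344e-9 wk.
Then 3234 × 1.65344e-9 ≈ 5.35e-6 wk.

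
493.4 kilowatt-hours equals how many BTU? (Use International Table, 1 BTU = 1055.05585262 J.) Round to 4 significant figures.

1.684 × 10^6 BTU

1 kilowatt-hour = 3412.14 British thermal units.
So 493.4 × 3412.14 ≈ 1.684 × 10^6 BTU.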